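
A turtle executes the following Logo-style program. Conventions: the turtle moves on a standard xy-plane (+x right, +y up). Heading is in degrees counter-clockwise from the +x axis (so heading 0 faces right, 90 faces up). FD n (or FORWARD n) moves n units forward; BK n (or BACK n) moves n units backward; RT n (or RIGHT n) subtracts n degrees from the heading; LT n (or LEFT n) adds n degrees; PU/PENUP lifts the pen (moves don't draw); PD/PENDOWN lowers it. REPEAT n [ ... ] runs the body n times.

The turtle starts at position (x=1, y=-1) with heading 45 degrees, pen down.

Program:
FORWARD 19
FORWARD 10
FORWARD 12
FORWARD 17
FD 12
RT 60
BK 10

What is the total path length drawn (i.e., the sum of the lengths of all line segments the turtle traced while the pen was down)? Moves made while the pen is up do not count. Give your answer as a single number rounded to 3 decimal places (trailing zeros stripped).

Executing turtle program step by step:
Start: pos=(1,-1), heading=45, pen down
FD 19: (1,-1) -> (14.435,12.435) [heading=45, draw]
FD 10: (14.435,12.435) -> (21.506,19.506) [heading=45, draw]
FD 12: (21.506,19.506) -> (29.991,27.991) [heading=45, draw]
FD 17: (29.991,27.991) -> (42.012,40.012) [heading=45, draw]
FD 12: (42.012,40.012) -> (50.497,48.497) [heading=45, draw]
RT 60: heading 45 -> 345
BK 10: (50.497,48.497) -> (40.838,51.086) [heading=345, draw]
Final: pos=(40.838,51.086), heading=345, 6 segment(s) drawn

Segment lengths:
  seg 1: (1,-1) -> (14.435,12.435), length = 19
  seg 2: (14.435,12.435) -> (21.506,19.506), length = 10
  seg 3: (21.506,19.506) -> (29.991,27.991), length = 12
  seg 4: (29.991,27.991) -> (42.012,40.012), length = 17
  seg 5: (42.012,40.012) -> (50.497,48.497), length = 12
  seg 6: (50.497,48.497) -> (40.838,51.086), length = 10
Total = 80

Answer: 80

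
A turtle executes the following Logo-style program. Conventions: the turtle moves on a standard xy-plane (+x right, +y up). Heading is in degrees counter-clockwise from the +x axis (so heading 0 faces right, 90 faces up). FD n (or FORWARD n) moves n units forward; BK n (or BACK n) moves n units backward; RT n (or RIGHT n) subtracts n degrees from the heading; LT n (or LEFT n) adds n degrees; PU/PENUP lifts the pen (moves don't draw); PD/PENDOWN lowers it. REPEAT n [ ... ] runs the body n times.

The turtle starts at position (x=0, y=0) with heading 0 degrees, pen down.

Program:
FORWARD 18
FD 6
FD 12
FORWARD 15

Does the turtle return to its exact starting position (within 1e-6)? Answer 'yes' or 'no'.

Executing turtle program step by step:
Start: pos=(0,0), heading=0, pen down
FD 18: (0,0) -> (18,0) [heading=0, draw]
FD 6: (18,0) -> (24,0) [heading=0, draw]
FD 12: (24,0) -> (36,0) [heading=0, draw]
FD 15: (36,0) -> (51,0) [heading=0, draw]
Final: pos=(51,0), heading=0, 4 segment(s) drawn

Start position: (0, 0)
Final position: (51, 0)
Distance = 51; >= 1e-6 -> NOT closed

Answer: no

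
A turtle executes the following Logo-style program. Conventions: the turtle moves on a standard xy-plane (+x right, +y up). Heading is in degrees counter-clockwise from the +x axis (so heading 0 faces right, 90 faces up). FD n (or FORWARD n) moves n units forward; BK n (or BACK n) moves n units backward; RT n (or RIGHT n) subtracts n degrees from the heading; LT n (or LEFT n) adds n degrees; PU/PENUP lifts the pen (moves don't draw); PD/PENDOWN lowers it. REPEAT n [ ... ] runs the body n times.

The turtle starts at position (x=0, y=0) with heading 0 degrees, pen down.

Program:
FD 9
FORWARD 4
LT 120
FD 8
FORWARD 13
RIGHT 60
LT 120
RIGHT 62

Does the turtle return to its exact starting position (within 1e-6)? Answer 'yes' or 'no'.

Executing turtle program step by step:
Start: pos=(0,0), heading=0, pen down
FD 9: (0,0) -> (9,0) [heading=0, draw]
FD 4: (9,0) -> (13,0) [heading=0, draw]
LT 120: heading 0 -> 120
FD 8: (13,0) -> (9,6.928) [heading=120, draw]
FD 13: (9,6.928) -> (2.5,18.187) [heading=120, draw]
RT 60: heading 120 -> 60
LT 120: heading 60 -> 180
RT 62: heading 180 -> 118
Final: pos=(2.5,18.187), heading=118, 4 segment(s) drawn

Start position: (0, 0)
Final position: (2.5, 18.187)
Distance = 18.358; >= 1e-6 -> NOT closed

Answer: no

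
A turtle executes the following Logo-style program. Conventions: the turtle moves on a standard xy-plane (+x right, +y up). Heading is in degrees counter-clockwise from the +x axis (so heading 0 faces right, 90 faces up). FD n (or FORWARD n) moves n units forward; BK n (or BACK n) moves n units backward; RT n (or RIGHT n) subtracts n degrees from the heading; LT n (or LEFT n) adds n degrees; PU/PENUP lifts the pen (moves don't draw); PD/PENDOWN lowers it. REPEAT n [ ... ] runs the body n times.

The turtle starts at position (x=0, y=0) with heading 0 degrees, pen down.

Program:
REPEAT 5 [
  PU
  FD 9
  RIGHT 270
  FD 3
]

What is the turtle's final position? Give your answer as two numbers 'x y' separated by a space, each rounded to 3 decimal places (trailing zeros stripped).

Answer: 9 3

Derivation:
Executing turtle program step by step:
Start: pos=(0,0), heading=0, pen down
REPEAT 5 [
  -- iteration 1/5 --
  PU: pen up
  FD 9: (0,0) -> (9,0) [heading=0, move]
  RT 270: heading 0 -> 90
  FD 3: (9,0) -> (9,3) [heading=90, move]
  -- iteration 2/5 --
  PU: pen up
  FD 9: (9,3) -> (9,12) [heading=90, move]
  RT 270: heading 90 -> 180
  FD 3: (9,12) -> (6,12) [heading=180, move]
  -- iteration 3/5 --
  PU: pen up
  FD 9: (6,12) -> (-3,12) [heading=180, move]
  RT 270: heading 180 -> 270
  FD 3: (-3,12) -> (-3,9) [heading=270, move]
  -- iteration 4/5 --
  PU: pen up
  FD 9: (-3,9) -> (-3,0) [heading=270, move]
  RT 270: heading 270 -> 0
  FD 3: (-3,0) -> (0,0) [heading=0, move]
  -- iteration 5/5 --
  PU: pen up
  FD 9: (0,0) -> (9,0) [heading=0, move]
  RT 270: heading 0 -> 90
  FD 3: (9,0) -> (9,3) [heading=90, move]
]
Final: pos=(9,3), heading=90, 0 segment(s) drawn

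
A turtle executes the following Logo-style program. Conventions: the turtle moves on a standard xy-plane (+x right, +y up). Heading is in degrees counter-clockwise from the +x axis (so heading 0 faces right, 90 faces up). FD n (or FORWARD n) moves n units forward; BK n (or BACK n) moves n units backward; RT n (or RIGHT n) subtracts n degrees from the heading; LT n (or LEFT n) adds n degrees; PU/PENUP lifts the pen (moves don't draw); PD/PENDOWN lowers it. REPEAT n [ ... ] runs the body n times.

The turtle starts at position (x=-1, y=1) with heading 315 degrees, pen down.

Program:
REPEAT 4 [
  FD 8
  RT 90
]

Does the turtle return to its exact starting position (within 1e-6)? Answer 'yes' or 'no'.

Answer: yes

Derivation:
Executing turtle program step by step:
Start: pos=(-1,1), heading=315, pen down
REPEAT 4 [
  -- iteration 1/4 --
  FD 8: (-1,1) -> (4.657,-4.657) [heading=315, draw]
  RT 90: heading 315 -> 225
  -- iteration 2/4 --
  FD 8: (4.657,-4.657) -> (-1,-10.314) [heading=225, draw]
  RT 90: heading 225 -> 135
  -- iteration 3/4 --
  FD 8: (-1,-10.314) -> (-6.657,-4.657) [heading=135, draw]
  RT 90: heading 135 -> 45
  -- iteration 4/4 --
  FD 8: (-6.657,-4.657) -> (-1,1) [heading=45, draw]
  RT 90: heading 45 -> 315
]
Final: pos=(-1,1), heading=315, 4 segment(s) drawn

Start position: (-1, 1)
Final position: (-1, 1)
Distance = 0; < 1e-6 -> CLOSED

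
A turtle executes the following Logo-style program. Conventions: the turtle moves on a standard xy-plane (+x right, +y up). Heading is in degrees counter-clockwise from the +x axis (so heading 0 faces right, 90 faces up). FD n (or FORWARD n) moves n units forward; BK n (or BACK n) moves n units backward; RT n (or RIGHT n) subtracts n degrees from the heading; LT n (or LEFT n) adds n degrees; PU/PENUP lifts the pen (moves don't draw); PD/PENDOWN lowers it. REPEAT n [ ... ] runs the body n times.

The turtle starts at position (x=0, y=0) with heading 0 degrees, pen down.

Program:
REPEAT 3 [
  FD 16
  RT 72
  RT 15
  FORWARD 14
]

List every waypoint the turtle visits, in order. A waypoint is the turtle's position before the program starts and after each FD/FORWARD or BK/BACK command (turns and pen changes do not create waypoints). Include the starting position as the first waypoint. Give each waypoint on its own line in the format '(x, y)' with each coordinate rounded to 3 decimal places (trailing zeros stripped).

Answer: (0, 0)
(16, 0)
(16.733, -13.981)
(17.57, -29.959)
(3.647, -31.422)
(-12.266, -33.095)
(-14.456, -19.267)

Derivation:
Executing turtle program step by step:
Start: pos=(0,0), heading=0, pen down
REPEAT 3 [
  -- iteration 1/3 --
  FD 16: (0,0) -> (16,0) [heading=0, draw]
  RT 72: heading 0 -> 288
  RT 15: heading 288 -> 273
  FD 14: (16,0) -> (16.733,-13.981) [heading=273, draw]
  -- iteration 2/3 --
  FD 16: (16.733,-13.981) -> (17.57,-29.959) [heading=273, draw]
  RT 72: heading 273 -> 201
  RT 15: heading 201 -> 186
  FD 14: (17.57,-29.959) -> (3.647,-31.422) [heading=186, draw]
  -- iteration 3/3 --
  FD 16: (3.647,-31.422) -> (-12.266,-33.095) [heading=186, draw]
  RT 72: heading 186 -> 114
  RT 15: heading 114 -> 99
  FD 14: (-12.266,-33.095) -> (-14.456,-19.267) [heading=99, draw]
]
Final: pos=(-14.456,-19.267), heading=99, 6 segment(s) drawn
Waypoints (7 total):
(0, 0)
(16, 0)
(16.733, -13.981)
(17.57, -29.959)
(3.647, -31.422)
(-12.266, -33.095)
(-14.456, -19.267)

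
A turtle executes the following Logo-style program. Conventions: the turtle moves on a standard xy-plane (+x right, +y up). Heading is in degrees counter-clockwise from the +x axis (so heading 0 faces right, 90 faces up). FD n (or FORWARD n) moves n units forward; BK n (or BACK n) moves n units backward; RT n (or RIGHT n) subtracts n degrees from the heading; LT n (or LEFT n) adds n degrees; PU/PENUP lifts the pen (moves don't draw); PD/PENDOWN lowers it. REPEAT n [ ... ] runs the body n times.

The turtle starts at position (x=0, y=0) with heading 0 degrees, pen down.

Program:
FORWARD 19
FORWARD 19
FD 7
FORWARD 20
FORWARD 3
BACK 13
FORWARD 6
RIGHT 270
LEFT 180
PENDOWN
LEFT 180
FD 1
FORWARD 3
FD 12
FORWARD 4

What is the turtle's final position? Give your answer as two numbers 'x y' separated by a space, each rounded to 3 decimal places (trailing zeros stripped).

Executing turtle program step by step:
Start: pos=(0,0), heading=0, pen down
FD 19: (0,0) -> (19,0) [heading=0, draw]
FD 19: (19,0) -> (38,0) [heading=0, draw]
FD 7: (38,0) -> (45,0) [heading=0, draw]
FD 20: (45,0) -> (65,0) [heading=0, draw]
FD 3: (65,0) -> (68,0) [heading=0, draw]
BK 13: (68,0) -> (55,0) [heading=0, draw]
FD 6: (55,0) -> (61,0) [heading=0, draw]
RT 270: heading 0 -> 90
LT 180: heading 90 -> 270
PD: pen down
LT 180: heading 270 -> 90
FD 1: (61,0) -> (61,1) [heading=90, draw]
FD 3: (61,1) -> (61,4) [heading=90, draw]
FD 12: (61,4) -> (61,16) [heading=90, draw]
FD 4: (61,16) -> (61,20) [heading=90, draw]
Final: pos=(61,20), heading=90, 11 segment(s) drawn

Answer: 61 20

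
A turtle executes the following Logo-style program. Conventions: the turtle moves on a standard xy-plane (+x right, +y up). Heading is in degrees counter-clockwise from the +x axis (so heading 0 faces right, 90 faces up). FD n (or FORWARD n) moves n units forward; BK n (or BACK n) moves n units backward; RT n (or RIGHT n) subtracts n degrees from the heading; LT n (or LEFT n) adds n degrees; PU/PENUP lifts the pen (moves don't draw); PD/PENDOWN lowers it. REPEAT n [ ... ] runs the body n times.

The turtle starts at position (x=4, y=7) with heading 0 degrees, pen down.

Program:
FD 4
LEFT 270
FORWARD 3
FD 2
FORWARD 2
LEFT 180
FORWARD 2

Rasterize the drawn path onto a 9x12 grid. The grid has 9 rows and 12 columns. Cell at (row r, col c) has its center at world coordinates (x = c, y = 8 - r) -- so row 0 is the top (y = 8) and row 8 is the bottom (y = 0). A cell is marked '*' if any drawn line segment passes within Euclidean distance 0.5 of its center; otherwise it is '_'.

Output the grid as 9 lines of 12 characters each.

Answer: ____________
____*****___
________*___
________*___
________*___
________*___
________*___
________*___
________*___

Derivation:
Segment 0: (4,7) -> (8,7)
Segment 1: (8,7) -> (8,4)
Segment 2: (8,4) -> (8,2)
Segment 3: (8,2) -> (8,0)
Segment 4: (8,0) -> (8,2)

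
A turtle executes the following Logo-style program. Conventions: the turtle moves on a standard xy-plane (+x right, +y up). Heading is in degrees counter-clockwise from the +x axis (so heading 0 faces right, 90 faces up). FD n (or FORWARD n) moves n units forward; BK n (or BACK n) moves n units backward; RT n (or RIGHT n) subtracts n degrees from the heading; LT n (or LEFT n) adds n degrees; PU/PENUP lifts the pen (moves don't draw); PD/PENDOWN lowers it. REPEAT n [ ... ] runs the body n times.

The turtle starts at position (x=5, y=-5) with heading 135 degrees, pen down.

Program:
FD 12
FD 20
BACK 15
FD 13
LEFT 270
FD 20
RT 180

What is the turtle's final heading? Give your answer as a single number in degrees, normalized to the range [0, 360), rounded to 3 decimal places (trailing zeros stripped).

Answer: 225

Derivation:
Executing turtle program step by step:
Start: pos=(5,-5), heading=135, pen down
FD 12: (5,-5) -> (-3.485,3.485) [heading=135, draw]
FD 20: (-3.485,3.485) -> (-17.627,17.627) [heading=135, draw]
BK 15: (-17.627,17.627) -> (-7.021,7.021) [heading=135, draw]
FD 13: (-7.021,7.021) -> (-16.213,16.213) [heading=135, draw]
LT 270: heading 135 -> 45
FD 20: (-16.213,16.213) -> (-2.071,30.355) [heading=45, draw]
RT 180: heading 45 -> 225
Final: pos=(-2.071,30.355), heading=225, 5 segment(s) drawn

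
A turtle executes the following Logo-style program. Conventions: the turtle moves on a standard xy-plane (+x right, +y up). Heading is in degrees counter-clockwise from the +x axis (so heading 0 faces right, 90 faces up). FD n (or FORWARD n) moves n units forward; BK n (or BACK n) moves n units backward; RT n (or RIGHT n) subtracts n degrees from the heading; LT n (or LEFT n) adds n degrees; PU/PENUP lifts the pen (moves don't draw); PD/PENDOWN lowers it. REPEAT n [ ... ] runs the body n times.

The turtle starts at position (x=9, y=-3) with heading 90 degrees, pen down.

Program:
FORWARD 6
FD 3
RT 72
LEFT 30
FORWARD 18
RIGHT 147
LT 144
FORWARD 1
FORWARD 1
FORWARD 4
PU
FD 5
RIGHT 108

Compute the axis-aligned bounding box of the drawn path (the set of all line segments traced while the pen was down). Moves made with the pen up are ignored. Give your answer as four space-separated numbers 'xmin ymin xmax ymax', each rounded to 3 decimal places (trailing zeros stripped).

Executing turtle program step by step:
Start: pos=(9,-3), heading=90, pen down
FD 6: (9,-3) -> (9,3) [heading=90, draw]
FD 3: (9,3) -> (9,6) [heading=90, draw]
RT 72: heading 90 -> 18
LT 30: heading 18 -> 48
FD 18: (9,6) -> (21.044,19.377) [heading=48, draw]
RT 147: heading 48 -> 261
LT 144: heading 261 -> 45
FD 1: (21.044,19.377) -> (21.751,20.084) [heading=45, draw]
FD 1: (21.751,20.084) -> (22.459,20.791) [heading=45, draw]
FD 4: (22.459,20.791) -> (25.287,23.619) [heading=45, draw]
PU: pen up
FD 5: (25.287,23.619) -> (28.823,27.155) [heading=45, move]
RT 108: heading 45 -> 297
Final: pos=(28.823,27.155), heading=297, 6 segment(s) drawn

Segment endpoints: x in {9, 21.044, 21.751, 22.459, 25.287}, y in {-3, 3, 6, 19.377, 20.084, 20.791, 23.619}
xmin=9, ymin=-3, xmax=25.287, ymax=23.619

Answer: 9 -3 25.287 23.619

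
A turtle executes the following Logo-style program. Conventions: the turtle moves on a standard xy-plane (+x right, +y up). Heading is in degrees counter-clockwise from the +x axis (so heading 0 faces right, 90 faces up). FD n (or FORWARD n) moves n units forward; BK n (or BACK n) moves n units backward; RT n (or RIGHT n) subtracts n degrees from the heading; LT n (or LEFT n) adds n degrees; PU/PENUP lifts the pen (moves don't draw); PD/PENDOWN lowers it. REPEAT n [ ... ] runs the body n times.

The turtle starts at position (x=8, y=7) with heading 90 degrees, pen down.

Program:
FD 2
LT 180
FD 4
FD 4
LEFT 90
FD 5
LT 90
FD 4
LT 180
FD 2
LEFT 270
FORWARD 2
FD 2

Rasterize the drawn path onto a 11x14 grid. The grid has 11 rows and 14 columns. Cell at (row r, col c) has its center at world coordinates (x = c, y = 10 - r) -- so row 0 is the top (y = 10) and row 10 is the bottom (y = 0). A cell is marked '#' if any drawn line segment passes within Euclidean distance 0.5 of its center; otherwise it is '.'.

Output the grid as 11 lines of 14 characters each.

Answer: ..............
........#.....
........#.....
........#.....
........#.....
........#....#
........#....#
........######
........#....#
........######
..............

Derivation:
Segment 0: (8,7) -> (8,9)
Segment 1: (8,9) -> (8,5)
Segment 2: (8,5) -> (8,1)
Segment 3: (8,1) -> (13,1)
Segment 4: (13,1) -> (13,5)
Segment 5: (13,5) -> (13,3)
Segment 6: (13,3) -> (11,3)
Segment 7: (11,3) -> (9,3)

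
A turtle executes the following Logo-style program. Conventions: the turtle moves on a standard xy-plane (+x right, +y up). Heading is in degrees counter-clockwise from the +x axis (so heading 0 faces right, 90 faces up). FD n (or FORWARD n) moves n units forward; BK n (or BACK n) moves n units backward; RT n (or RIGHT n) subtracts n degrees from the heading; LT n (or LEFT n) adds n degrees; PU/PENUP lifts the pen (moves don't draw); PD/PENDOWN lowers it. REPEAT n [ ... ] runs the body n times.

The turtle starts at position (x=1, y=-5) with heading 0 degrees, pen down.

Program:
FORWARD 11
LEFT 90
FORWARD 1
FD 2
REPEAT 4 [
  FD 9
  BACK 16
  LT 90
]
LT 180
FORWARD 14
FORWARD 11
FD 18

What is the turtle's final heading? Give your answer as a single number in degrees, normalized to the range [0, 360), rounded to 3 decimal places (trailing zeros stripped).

Executing turtle program step by step:
Start: pos=(1,-5), heading=0, pen down
FD 11: (1,-5) -> (12,-5) [heading=0, draw]
LT 90: heading 0 -> 90
FD 1: (12,-5) -> (12,-4) [heading=90, draw]
FD 2: (12,-4) -> (12,-2) [heading=90, draw]
REPEAT 4 [
  -- iteration 1/4 --
  FD 9: (12,-2) -> (12,7) [heading=90, draw]
  BK 16: (12,7) -> (12,-9) [heading=90, draw]
  LT 90: heading 90 -> 180
  -- iteration 2/4 --
  FD 9: (12,-9) -> (3,-9) [heading=180, draw]
  BK 16: (3,-9) -> (19,-9) [heading=180, draw]
  LT 90: heading 180 -> 270
  -- iteration 3/4 --
  FD 9: (19,-9) -> (19,-18) [heading=270, draw]
  BK 16: (19,-18) -> (19,-2) [heading=270, draw]
  LT 90: heading 270 -> 0
  -- iteration 4/4 --
  FD 9: (19,-2) -> (28,-2) [heading=0, draw]
  BK 16: (28,-2) -> (12,-2) [heading=0, draw]
  LT 90: heading 0 -> 90
]
LT 180: heading 90 -> 270
FD 14: (12,-2) -> (12,-16) [heading=270, draw]
FD 11: (12,-16) -> (12,-27) [heading=270, draw]
FD 18: (12,-27) -> (12,-45) [heading=270, draw]
Final: pos=(12,-45), heading=270, 14 segment(s) drawn

Answer: 270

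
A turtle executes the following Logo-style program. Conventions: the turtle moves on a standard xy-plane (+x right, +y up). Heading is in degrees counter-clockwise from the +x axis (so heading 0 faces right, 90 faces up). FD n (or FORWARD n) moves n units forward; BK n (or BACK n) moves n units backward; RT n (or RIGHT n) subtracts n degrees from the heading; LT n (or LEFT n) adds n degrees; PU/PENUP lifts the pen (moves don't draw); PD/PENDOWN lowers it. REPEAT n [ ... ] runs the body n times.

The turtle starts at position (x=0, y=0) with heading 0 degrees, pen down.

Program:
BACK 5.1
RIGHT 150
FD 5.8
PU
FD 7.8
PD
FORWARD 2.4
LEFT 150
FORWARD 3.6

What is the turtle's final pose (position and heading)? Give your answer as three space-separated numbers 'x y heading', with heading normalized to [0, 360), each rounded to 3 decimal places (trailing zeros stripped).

Answer: -15.356 -8 0

Derivation:
Executing turtle program step by step:
Start: pos=(0,0), heading=0, pen down
BK 5.1: (0,0) -> (-5.1,0) [heading=0, draw]
RT 150: heading 0 -> 210
FD 5.8: (-5.1,0) -> (-10.123,-2.9) [heading=210, draw]
PU: pen up
FD 7.8: (-10.123,-2.9) -> (-16.878,-6.8) [heading=210, move]
PD: pen down
FD 2.4: (-16.878,-6.8) -> (-18.956,-8) [heading=210, draw]
LT 150: heading 210 -> 0
FD 3.6: (-18.956,-8) -> (-15.356,-8) [heading=0, draw]
Final: pos=(-15.356,-8), heading=0, 4 segment(s) drawn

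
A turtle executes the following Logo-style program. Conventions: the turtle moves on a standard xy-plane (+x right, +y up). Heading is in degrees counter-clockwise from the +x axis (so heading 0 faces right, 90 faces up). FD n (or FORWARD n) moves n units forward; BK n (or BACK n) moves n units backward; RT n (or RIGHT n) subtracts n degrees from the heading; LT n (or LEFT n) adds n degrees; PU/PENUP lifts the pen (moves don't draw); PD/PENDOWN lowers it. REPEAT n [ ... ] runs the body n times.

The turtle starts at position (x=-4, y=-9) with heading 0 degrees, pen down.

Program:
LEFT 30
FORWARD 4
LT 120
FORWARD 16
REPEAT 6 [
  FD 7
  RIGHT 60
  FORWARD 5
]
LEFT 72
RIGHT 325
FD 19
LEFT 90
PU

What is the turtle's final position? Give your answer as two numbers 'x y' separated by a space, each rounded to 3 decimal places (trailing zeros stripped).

Answer: -18.666 -17.513

Derivation:
Executing turtle program step by step:
Start: pos=(-4,-9), heading=0, pen down
LT 30: heading 0 -> 30
FD 4: (-4,-9) -> (-0.536,-7) [heading=30, draw]
LT 120: heading 30 -> 150
FD 16: (-0.536,-7) -> (-14.392,1) [heading=150, draw]
REPEAT 6 [
  -- iteration 1/6 --
  FD 7: (-14.392,1) -> (-20.454,4.5) [heading=150, draw]
  RT 60: heading 150 -> 90
  FD 5: (-20.454,4.5) -> (-20.454,9.5) [heading=90, draw]
  -- iteration 2/6 --
  FD 7: (-20.454,9.5) -> (-20.454,16.5) [heading=90, draw]
  RT 60: heading 90 -> 30
  FD 5: (-20.454,16.5) -> (-16.124,19) [heading=30, draw]
  -- iteration 3/6 --
  FD 7: (-16.124,19) -> (-10.062,22.5) [heading=30, draw]
  RT 60: heading 30 -> 330
  FD 5: (-10.062,22.5) -> (-5.732,20) [heading=330, draw]
  -- iteration 4/6 --
  FD 7: (-5.732,20) -> (0.33,16.5) [heading=330, draw]
  RT 60: heading 330 -> 270
  FD 5: (0.33,16.5) -> (0.33,11.5) [heading=270, draw]
  -- iteration 5/6 --
  FD 7: (0.33,11.5) -> (0.33,4.5) [heading=270, draw]
  RT 60: heading 270 -> 210
  FD 5: (0.33,4.5) -> (-4,2) [heading=210, draw]
  -- iteration 6/6 --
  FD 7: (-4,2) -> (-10.062,-1.5) [heading=210, draw]
  RT 60: heading 210 -> 150
  FD 5: (-10.062,-1.5) -> (-14.392,1) [heading=150, draw]
]
LT 72: heading 150 -> 222
RT 325: heading 222 -> 257
FD 19: (-14.392,1) -> (-18.666,-17.513) [heading=257, draw]
LT 90: heading 257 -> 347
PU: pen up
Final: pos=(-18.666,-17.513), heading=347, 15 segment(s) drawn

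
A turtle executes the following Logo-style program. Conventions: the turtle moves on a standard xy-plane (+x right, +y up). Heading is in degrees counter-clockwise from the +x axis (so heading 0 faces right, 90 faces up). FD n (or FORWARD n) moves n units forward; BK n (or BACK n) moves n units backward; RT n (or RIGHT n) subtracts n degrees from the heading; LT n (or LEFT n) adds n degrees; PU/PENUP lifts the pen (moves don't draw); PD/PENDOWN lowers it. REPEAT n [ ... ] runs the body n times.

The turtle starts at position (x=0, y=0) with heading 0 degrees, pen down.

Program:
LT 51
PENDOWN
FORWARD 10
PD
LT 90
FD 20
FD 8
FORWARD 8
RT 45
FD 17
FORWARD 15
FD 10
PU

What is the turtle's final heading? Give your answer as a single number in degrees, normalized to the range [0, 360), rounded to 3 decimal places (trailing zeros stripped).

Executing turtle program step by step:
Start: pos=(0,0), heading=0, pen down
LT 51: heading 0 -> 51
PD: pen down
FD 10: (0,0) -> (6.293,7.771) [heading=51, draw]
PD: pen down
LT 90: heading 51 -> 141
FD 20: (6.293,7.771) -> (-9.25,20.358) [heading=141, draw]
FD 8: (-9.25,20.358) -> (-15.467,25.392) [heading=141, draw]
FD 8: (-15.467,25.392) -> (-21.684,30.427) [heading=141, draw]
RT 45: heading 141 -> 96
FD 17: (-21.684,30.427) -> (-23.461,47.334) [heading=96, draw]
FD 15: (-23.461,47.334) -> (-25.029,62.252) [heading=96, draw]
FD 10: (-25.029,62.252) -> (-26.074,72.197) [heading=96, draw]
PU: pen up
Final: pos=(-26.074,72.197), heading=96, 7 segment(s) drawn

Answer: 96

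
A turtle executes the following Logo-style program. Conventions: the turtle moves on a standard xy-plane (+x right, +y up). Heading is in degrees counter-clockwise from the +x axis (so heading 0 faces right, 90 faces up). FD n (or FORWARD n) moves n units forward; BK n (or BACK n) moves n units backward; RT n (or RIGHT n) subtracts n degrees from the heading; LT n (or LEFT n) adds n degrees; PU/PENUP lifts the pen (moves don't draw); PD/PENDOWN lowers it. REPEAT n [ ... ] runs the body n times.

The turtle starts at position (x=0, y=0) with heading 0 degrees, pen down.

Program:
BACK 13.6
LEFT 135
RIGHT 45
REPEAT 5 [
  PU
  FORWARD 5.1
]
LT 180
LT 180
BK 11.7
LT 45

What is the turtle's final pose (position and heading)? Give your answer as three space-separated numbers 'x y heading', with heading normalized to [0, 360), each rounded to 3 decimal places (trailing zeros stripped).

Executing turtle program step by step:
Start: pos=(0,0), heading=0, pen down
BK 13.6: (0,0) -> (-13.6,0) [heading=0, draw]
LT 135: heading 0 -> 135
RT 45: heading 135 -> 90
REPEAT 5 [
  -- iteration 1/5 --
  PU: pen up
  FD 5.1: (-13.6,0) -> (-13.6,5.1) [heading=90, move]
  -- iteration 2/5 --
  PU: pen up
  FD 5.1: (-13.6,5.1) -> (-13.6,10.2) [heading=90, move]
  -- iteration 3/5 --
  PU: pen up
  FD 5.1: (-13.6,10.2) -> (-13.6,15.3) [heading=90, move]
  -- iteration 4/5 --
  PU: pen up
  FD 5.1: (-13.6,15.3) -> (-13.6,20.4) [heading=90, move]
  -- iteration 5/5 --
  PU: pen up
  FD 5.1: (-13.6,20.4) -> (-13.6,25.5) [heading=90, move]
]
LT 180: heading 90 -> 270
LT 180: heading 270 -> 90
BK 11.7: (-13.6,25.5) -> (-13.6,13.8) [heading=90, move]
LT 45: heading 90 -> 135
Final: pos=(-13.6,13.8), heading=135, 1 segment(s) drawn

Answer: -13.6 13.8 135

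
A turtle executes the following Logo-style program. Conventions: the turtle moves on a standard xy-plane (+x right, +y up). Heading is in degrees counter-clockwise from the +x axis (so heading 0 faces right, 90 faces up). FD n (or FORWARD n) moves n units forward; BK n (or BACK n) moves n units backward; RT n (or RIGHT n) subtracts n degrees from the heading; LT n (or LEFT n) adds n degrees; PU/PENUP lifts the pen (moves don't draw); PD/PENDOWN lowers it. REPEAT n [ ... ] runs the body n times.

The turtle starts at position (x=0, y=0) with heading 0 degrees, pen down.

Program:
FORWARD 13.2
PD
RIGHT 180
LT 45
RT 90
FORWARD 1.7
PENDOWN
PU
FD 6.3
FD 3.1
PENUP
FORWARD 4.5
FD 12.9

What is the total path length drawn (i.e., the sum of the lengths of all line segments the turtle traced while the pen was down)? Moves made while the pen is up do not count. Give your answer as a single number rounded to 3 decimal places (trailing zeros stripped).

Executing turtle program step by step:
Start: pos=(0,0), heading=0, pen down
FD 13.2: (0,0) -> (13.2,0) [heading=0, draw]
PD: pen down
RT 180: heading 0 -> 180
LT 45: heading 180 -> 225
RT 90: heading 225 -> 135
FD 1.7: (13.2,0) -> (11.998,1.202) [heading=135, draw]
PD: pen down
PU: pen up
FD 6.3: (11.998,1.202) -> (7.543,5.657) [heading=135, move]
FD 3.1: (7.543,5.657) -> (5.351,7.849) [heading=135, move]
PU: pen up
FD 4.5: (5.351,7.849) -> (2.169,11.031) [heading=135, move]
FD 12.9: (2.169,11.031) -> (-6.953,20.153) [heading=135, move]
Final: pos=(-6.953,20.153), heading=135, 2 segment(s) drawn

Segment lengths:
  seg 1: (0,0) -> (13.2,0), length = 13.2
  seg 2: (13.2,0) -> (11.998,1.202), length = 1.7
Total = 14.9

Answer: 14.9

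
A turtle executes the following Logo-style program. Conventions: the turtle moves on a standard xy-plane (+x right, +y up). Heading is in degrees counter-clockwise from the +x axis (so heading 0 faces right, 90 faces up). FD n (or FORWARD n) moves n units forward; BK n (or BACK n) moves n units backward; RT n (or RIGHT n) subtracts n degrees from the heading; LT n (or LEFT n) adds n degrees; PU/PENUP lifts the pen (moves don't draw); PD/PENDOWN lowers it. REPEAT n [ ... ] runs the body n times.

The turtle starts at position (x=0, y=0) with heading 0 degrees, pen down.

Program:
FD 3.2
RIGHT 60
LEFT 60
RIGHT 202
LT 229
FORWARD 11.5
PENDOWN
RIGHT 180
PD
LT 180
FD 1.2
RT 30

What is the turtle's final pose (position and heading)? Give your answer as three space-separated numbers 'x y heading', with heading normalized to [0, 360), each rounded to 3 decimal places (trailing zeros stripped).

Executing turtle program step by step:
Start: pos=(0,0), heading=0, pen down
FD 3.2: (0,0) -> (3.2,0) [heading=0, draw]
RT 60: heading 0 -> 300
LT 60: heading 300 -> 0
RT 202: heading 0 -> 158
LT 229: heading 158 -> 27
FD 11.5: (3.2,0) -> (13.447,5.221) [heading=27, draw]
PD: pen down
RT 180: heading 27 -> 207
PD: pen down
LT 180: heading 207 -> 27
FD 1.2: (13.447,5.221) -> (14.516,5.766) [heading=27, draw]
RT 30: heading 27 -> 357
Final: pos=(14.516,5.766), heading=357, 3 segment(s) drawn

Answer: 14.516 5.766 357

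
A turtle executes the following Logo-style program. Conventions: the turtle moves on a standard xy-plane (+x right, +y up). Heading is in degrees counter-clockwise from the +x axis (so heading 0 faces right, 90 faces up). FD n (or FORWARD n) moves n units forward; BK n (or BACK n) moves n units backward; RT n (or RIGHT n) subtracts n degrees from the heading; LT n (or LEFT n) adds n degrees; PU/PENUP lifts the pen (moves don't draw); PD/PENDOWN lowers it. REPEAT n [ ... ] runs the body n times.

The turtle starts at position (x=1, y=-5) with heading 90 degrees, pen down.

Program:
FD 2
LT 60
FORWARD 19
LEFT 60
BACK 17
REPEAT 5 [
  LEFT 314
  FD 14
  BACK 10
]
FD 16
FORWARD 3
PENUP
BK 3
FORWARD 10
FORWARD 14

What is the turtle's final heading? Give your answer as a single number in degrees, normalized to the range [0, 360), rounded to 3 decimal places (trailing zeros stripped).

Answer: 340

Derivation:
Executing turtle program step by step:
Start: pos=(1,-5), heading=90, pen down
FD 2: (1,-5) -> (1,-3) [heading=90, draw]
LT 60: heading 90 -> 150
FD 19: (1,-3) -> (-15.454,6.5) [heading=150, draw]
LT 60: heading 150 -> 210
BK 17: (-15.454,6.5) -> (-0.732,15) [heading=210, draw]
REPEAT 5 [
  -- iteration 1/5 --
  LT 314: heading 210 -> 164
  FD 14: (-0.732,15) -> (-14.19,18.859) [heading=164, draw]
  BK 10: (-14.19,18.859) -> (-4.577,16.103) [heading=164, draw]
  -- iteration 2/5 --
  LT 314: heading 164 -> 118
  FD 14: (-4.577,16.103) -> (-11.15,28.464) [heading=118, draw]
  BK 10: (-11.15,28.464) -> (-6.455,19.634) [heading=118, draw]
  -- iteration 3/5 --
  LT 314: heading 118 -> 72
  FD 14: (-6.455,19.634) -> (-2.129,32.949) [heading=72, draw]
  BK 10: (-2.129,32.949) -> (-5.219,23.439) [heading=72, draw]
  -- iteration 4/5 --
  LT 314: heading 72 -> 26
  FD 14: (-5.219,23.439) -> (7.364,29.576) [heading=26, draw]
  BK 10: (7.364,29.576) -> (-1.624,25.192) [heading=26, draw]
  -- iteration 5/5 --
  LT 314: heading 26 -> 340
  FD 14: (-1.624,25.192) -> (11.532,20.404) [heading=340, draw]
  BK 10: (11.532,20.404) -> (2.135,23.824) [heading=340, draw]
]
FD 16: (2.135,23.824) -> (17.17,18.352) [heading=340, draw]
FD 3: (17.17,18.352) -> (19.989,17.326) [heading=340, draw]
PU: pen up
BK 3: (19.989,17.326) -> (17.17,18.352) [heading=340, move]
FD 10: (17.17,18.352) -> (26.567,14.931) [heading=340, move]
FD 14: (26.567,14.931) -> (39.723,10.143) [heading=340, move]
Final: pos=(39.723,10.143), heading=340, 15 segment(s) drawn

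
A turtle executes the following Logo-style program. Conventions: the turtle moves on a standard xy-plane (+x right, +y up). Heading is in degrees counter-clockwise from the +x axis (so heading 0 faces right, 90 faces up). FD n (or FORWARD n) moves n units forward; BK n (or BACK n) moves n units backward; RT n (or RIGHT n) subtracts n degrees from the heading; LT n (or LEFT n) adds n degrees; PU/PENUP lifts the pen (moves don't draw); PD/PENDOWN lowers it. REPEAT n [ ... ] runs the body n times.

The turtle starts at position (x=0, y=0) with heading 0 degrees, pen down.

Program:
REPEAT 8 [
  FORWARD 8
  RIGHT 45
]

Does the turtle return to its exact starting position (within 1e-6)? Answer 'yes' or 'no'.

Executing turtle program step by step:
Start: pos=(0,0), heading=0, pen down
REPEAT 8 [
  -- iteration 1/8 --
  FD 8: (0,0) -> (8,0) [heading=0, draw]
  RT 45: heading 0 -> 315
  -- iteration 2/8 --
  FD 8: (8,0) -> (13.657,-5.657) [heading=315, draw]
  RT 45: heading 315 -> 270
  -- iteration 3/8 --
  FD 8: (13.657,-5.657) -> (13.657,-13.657) [heading=270, draw]
  RT 45: heading 270 -> 225
  -- iteration 4/8 --
  FD 8: (13.657,-13.657) -> (8,-19.314) [heading=225, draw]
  RT 45: heading 225 -> 180
  -- iteration 5/8 --
  FD 8: (8,-19.314) -> (0,-19.314) [heading=180, draw]
  RT 45: heading 180 -> 135
  -- iteration 6/8 --
  FD 8: (0,-19.314) -> (-5.657,-13.657) [heading=135, draw]
  RT 45: heading 135 -> 90
  -- iteration 7/8 --
  FD 8: (-5.657,-13.657) -> (-5.657,-5.657) [heading=90, draw]
  RT 45: heading 90 -> 45
  -- iteration 8/8 --
  FD 8: (-5.657,-5.657) -> (0,0) [heading=45, draw]
  RT 45: heading 45 -> 0
]
Final: pos=(0,0), heading=0, 8 segment(s) drawn

Start position: (0, 0)
Final position: (0, 0)
Distance = 0; < 1e-6 -> CLOSED

Answer: yes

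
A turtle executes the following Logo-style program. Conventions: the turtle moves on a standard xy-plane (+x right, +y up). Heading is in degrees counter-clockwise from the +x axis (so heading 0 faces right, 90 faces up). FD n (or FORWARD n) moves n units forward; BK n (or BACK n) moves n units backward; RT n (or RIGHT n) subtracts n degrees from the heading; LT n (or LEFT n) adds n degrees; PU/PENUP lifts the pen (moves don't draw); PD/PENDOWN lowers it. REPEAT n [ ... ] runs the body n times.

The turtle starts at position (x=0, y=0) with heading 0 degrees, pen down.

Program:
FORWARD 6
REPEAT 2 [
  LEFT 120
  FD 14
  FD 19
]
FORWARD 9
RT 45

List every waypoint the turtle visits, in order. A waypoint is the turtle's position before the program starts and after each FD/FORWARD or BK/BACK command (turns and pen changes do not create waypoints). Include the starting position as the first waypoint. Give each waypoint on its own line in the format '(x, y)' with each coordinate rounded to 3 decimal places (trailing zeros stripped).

Answer: (0, 0)
(6, 0)
(-1, 12.124)
(-10.5, 28.579)
(-17.5, 16.454)
(-27, 0)
(-31.5, -7.794)

Derivation:
Executing turtle program step by step:
Start: pos=(0,0), heading=0, pen down
FD 6: (0,0) -> (6,0) [heading=0, draw]
REPEAT 2 [
  -- iteration 1/2 --
  LT 120: heading 0 -> 120
  FD 14: (6,0) -> (-1,12.124) [heading=120, draw]
  FD 19: (-1,12.124) -> (-10.5,28.579) [heading=120, draw]
  -- iteration 2/2 --
  LT 120: heading 120 -> 240
  FD 14: (-10.5,28.579) -> (-17.5,16.454) [heading=240, draw]
  FD 19: (-17.5,16.454) -> (-27,0) [heading=240, draw]
]
FD 9: (-27,0) -> (-31.5,-7.794) [heading=240, draw]
RT 45: heading 240 -> 195
Final: pos=(-31.5,-7.794), heading=195, 6 segment(s) drawn
Waypoints (7 total):
(0, 0)
(6, 0)
(-1, 12.124)
(-10.5, 28.579)
(-17.5, 16.454)
(-27, 0)
(-31.5, -7.794)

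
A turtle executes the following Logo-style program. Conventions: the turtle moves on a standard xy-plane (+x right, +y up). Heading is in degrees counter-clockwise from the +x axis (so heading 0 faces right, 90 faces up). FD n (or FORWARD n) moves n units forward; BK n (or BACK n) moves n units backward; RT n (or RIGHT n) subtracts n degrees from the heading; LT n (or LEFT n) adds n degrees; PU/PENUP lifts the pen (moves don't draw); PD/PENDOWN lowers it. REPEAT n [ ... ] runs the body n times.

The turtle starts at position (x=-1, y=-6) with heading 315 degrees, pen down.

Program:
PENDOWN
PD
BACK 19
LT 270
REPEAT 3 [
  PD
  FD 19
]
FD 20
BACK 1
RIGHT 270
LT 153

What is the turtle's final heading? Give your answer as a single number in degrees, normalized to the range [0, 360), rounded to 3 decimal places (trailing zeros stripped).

Executing turtle program step by step:
Start: pos=(-1,-6), heading=315, pen down
PD: pen down
PD: pen down
BK 19: (-1,-6) -> (-14.435,7.435) [heading=315, draw]
LT 270: heading 315 -> 225
REPEAT 3 [
  -- iteration 1/3 --
  PD: pen down
  FD 19: (-14.435,7.435) -> (-27.87,-6) [heading=225, draw]
  -- iteration 2/3 --
  PD: pen down
  FD 19: (-27.87,-6) -> (-41.305,-19.435) [heading=225, draw]
  -- iteration 3/3 --
  PD: pen down
  FD 19: (-41.305,-19.435) -> (-54.74,-32.87) [heading=225, draw]
]
FD 20: (-54.74,-32.87) -> (-68.882,-47.012) [heading=225, draw]
BK 1: (-68.882,-47.012) -> (-68.175,-46.305) [heading=225, draw]
RT 270: heading 225 -> 315
LT 153: heading 315 -> 108
Final: pos=(-68.175,-46.305), heading=108, 6 segment(s) drawn

Answer: 108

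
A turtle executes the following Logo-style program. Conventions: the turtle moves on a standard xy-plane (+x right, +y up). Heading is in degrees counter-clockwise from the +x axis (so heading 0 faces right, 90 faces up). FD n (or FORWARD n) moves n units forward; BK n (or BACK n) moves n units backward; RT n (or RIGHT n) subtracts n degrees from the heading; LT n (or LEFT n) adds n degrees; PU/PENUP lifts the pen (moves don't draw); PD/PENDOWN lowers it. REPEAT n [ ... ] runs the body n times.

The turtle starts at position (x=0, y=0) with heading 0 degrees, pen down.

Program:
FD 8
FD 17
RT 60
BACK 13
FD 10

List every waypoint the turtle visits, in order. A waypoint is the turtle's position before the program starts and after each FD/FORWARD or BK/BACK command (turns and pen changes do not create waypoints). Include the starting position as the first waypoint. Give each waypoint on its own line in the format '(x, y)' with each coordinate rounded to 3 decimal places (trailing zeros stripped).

Answer: (0, 0)
(8, 0)
(25, 0)
(18.5, 11.258)
(23.5, 2.598)

Derivation:
Executing turtle program step by step:
Start: pos=(0,0), heading=0, pen down
FD 8: (0,0) -> (8,0) [heading=0, draw]
FD 17: (8,0) -> (25,0) [heading=0, draw]
RT 60: heading 0 -> 300
BK 13: (25,0) -> (18.5,11.258) [heading=300, draw]
FD 10: (18.5,11.258) -> (23.5,2.598) [heading=300, draw]
Final: pos=(23.5,2.598), heading=300, 4 segment(s) drawn
Waypoints (5 total):
(0, 0)
(8, 0)
(25, 0)
(18.5, 11.258)
(23.5, 2.598)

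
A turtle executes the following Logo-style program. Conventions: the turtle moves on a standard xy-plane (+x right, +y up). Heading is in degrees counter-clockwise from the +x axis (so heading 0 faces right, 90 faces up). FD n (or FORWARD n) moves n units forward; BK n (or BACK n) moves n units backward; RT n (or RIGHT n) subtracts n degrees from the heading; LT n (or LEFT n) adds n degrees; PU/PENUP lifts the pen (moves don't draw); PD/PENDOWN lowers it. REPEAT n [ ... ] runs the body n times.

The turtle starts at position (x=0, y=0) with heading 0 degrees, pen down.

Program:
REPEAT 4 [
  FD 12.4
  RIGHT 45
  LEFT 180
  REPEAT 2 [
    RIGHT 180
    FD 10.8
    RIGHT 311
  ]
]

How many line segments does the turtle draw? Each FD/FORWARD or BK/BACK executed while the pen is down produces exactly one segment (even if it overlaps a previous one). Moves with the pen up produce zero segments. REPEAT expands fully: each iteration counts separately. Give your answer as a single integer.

Answer: 12

Derivation:
Executing turtle program step by step:
Start: pos=(0,0), heading=0, pen down
REPEAT 4 [
  -- iteration 1/4 --
  FD 12.4: (0,0) -> (12.4,0) [heading=0, draw]
  RT 45: heading 0 -> 315
  LT 180: heading 315 -> 135
  REPEAT 2 [
    -- iteration 1/2 --
    RT 180: heading 135 -> 315
    FD 10.8: (12.4,0) -> (20.037,-7.637) [heading=315, draw]
    RT 311: heading 315 -> 4
    -- iteration 2/2 --
    RT 180: heading 4 -> 184
    FD 10.8: (20.037,-7.637) -> (9.263,-8.39) [heading=184, draw]
    RT 311: heading 184 -> 233
  ]
  -- iteration 2/4 --
  FD 12.4: (9.263,-8.39) -> (1.801,-18.293) [heading=233, draw]
  RT 45: heading 233 -> 188
  LT 180: heading 188 -> 8
  REPEAT 2 [
    -- iteration 1/2 --
    RT 180: heading 8 -> 188
    FD 10.8: (1.801,-18.293) -> (-8.894,-19.796) [heading=188, draw]
    RT 311: heading 188 -> 237
    -- iteration 2/2 --
    RT 180: heading 237 -> 57
    FD 10.8: (-8.894,-19.796) -> (-3.012,-10.739) [heading=57, draw]
    RT 311: heading 57 -> 106
  ]
  -- iteration 3/4 --
  FD 12.4: (-3.012,-10.739) -> (-6.43,1.181) [heading=106, draw]
  RT 45: heading 106 -> 61
  LT 180: heading 61 -> 241
  REPEAT 2 [
    -- iteration 1/2 --
    RT 180: heading 241 -> 61
    FD 10.8: (-6.43,1.181) -> (-1.194,10.627) [heading=61, draw]
    RT 311: heading 61 -> 110
    -- iteration 2/2 --
    RT 180: heading 110 -> 290
    FD 10.8: (-1.194,10.627) -> (2.5,0.478) [heading=290, draw]
    RT 311: heading 290 -> 339
  ]
  -- iteration 4/4 --
  FD 12.4: (2.5,0.478) -> (14.076,-3.966) [heading=339, draw]
  RT 45: heading 339 -> 294
  LT 180: heading 294 -> 114
  REPEAT 2 [
    -- iteration 1/2 --
    RT 180: heading 114 -> 294
    FD 10.8: (14.076,-3.966) -> (18.469,-13.832) [heading=294, draw]
    RT 311: heading 294 -> 343
    -- iteration 2/2 --
    RT 180: heading 343 -> 163
    FD 10.8: (18.469,-13.832) -> (8.141,-10.674) [heading=163, draw]
    RT 311: heading 163 -> 212
  ]
]
Final: pos=(8.141,-10.674), heading=212, 12 segment(s) drawn
Segments drawn: 12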